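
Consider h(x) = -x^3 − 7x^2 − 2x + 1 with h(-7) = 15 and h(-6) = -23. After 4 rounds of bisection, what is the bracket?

m = -6.5, h(m) = -7.125 (−); new bracket [-7, -6.5]
m = -6.75, h(m) = 3.109375 (+); new bracket [-6.75, -6.5]
m = -6.625, h(m) = -2.208984 (−); new bracket [-6.75, -6.625]
m = -6.6875, h(m) = 0.3992 (+); new bracket [-6.6875, -6.625]

[-6.6875, -6.625]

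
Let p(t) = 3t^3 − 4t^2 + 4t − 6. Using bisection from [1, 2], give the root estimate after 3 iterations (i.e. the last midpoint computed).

1.375

p(1.5) = 1.125 > 0, so the root lies in [1, 1.5]
p(1.25) = -1.390625 < 0, so the root lies in [1.25, 1.5]
p(1.375) = -0.263672 < 0, so the root lies in [1.375, 1.5]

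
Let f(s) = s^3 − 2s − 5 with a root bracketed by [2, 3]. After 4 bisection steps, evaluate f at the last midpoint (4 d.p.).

-0.3513

m = 2.5, f(m) = 5.625 (+); new bracket [2, 2.5]
m = 2.25, f(m) = 1.890625 (+); new bracket [2, 2.25]
m = 2.125, f(m) = 0.345703 (+); new bracket [2, 2.125]
m = 2.0625, f(m) = -0.3513 (−); new bracket [2.0625, 2.125]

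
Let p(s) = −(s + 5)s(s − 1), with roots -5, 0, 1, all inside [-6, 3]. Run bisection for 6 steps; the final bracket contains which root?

midpoint -1.5: p = -13.125 < 0 → [-6, -1.5]
midpoint -3.75: p = -22.265625 < 0 → [-6, -3.75]
midpoint -4.875: p = -3.580078 < 0 → [-6, -4.875]
midpoint -5.4375: p = 15.3142 > 0 → [-5.4375, -4.875]
midpoint -5.15625: p = 4.9599 > 0 → [-5.15625, -4.875]
midpoint -5.015625: p = 0.4714 > 0 → [-5.015625, -4.875]

-5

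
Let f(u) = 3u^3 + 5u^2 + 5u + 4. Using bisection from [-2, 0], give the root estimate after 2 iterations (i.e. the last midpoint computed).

u = -1 gives f = 1, positive; keep [-2, -1]
u = -1.5 gives f = -2.375, negative; keep [-1.5, -1]

-1.5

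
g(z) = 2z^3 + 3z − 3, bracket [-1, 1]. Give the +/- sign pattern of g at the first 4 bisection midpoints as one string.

--+-

g(0) = -3 < 0, so the root lies in [0, 1]
g(0.5) = -1.25 < 0, so the root lies in [0.5, 1]
g(0.75) = 0.09375 > 0, so the root lies in [0.5, 0.75]
g(0.625) = -0.6367 < 0, so the root lies in [0.625, 0.75]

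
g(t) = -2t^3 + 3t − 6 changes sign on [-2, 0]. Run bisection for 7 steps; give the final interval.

[-1.796875, -1.78125]

t = -1 gives g = -7, negative; keep [-2, -1]
t = -1.5 gives g = -3.75, negative; keep [-2, -1.5]
t = -1.75 gives g = -0.53125, negative; keep [-2, -1.75]
t = -1.875 gives g = 1.5586, positive; keep [-1.875, -1.75]
t = -1.8125 gives g = 0.4712, positive; keep [-1.8125, -1.75]
t = -1.78125 gives g = -0.0405, negative; keep [-1.8125, -1.78125]
t = -1.796875 gives g = 0.2127, positive; keep [-1.796875, -1.78125]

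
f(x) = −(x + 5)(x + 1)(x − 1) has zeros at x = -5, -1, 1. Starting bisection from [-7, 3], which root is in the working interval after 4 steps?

f(-2) = -9 < 0, so the root lies in [-7, -2]
f(-4.5) = -9.625 < 0, so the root lies in [-7, -4.5]
f(-5.75) = 24.046875 > 0, so the root lies in [-5.75, -4.5]
f(-5.125) = 3.1582 > 0, so the root lies in [-5.125, -4.5]

-5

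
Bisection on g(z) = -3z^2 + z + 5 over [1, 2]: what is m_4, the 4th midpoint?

g(1.5) = -0.25 < 0, so the root lies in [1, 1.5]
g(1.25) = 1.5625 > 0, so the root lies in [1.25, 1.5]
g(1.375) = 0.703125 > 0, so the root lies in [1.375, 1.5]
g(1.4375) = 0.2383 > 0, so the root lies in [1.4375, 1.5]

1.4375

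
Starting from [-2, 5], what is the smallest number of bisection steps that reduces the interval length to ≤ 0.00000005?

Width after n steps is 7/2^n. Need 2^n ≥ 7/0.00000005 = 140000000.
2^27 = 134217728 < 140000000 ≤ 2^28 = 268435456, so n = 28.

28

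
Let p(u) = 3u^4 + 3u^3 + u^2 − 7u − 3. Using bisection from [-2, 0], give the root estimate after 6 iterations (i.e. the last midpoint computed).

midpoint -1: p = 5 > 0 → [-1, 0]
midpoint -0.5: p = 0.5625 > 0 → [-0.5, 0]
midpoint -0.25: p = -1.222656 < 0 → [-0.5, -0.25]
midpoint -0.375: p = -0.3333 < 0 → [-0.5, -0.375]
midpoint -0.4375: p = 0.1126 > 0 → [-0.4375, -0.375]
midpoint -0.40625: p = -0.1106 < 0 → [-0.4375, -0.40625]

-0.40625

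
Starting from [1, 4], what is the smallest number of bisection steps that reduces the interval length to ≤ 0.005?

10

Width after n steps is 3/2^n. Need 2^n ≥ 3/0.005 = 600.
2^9 = 512 < 600 ≤ 2^10 = 1024, so n = 10.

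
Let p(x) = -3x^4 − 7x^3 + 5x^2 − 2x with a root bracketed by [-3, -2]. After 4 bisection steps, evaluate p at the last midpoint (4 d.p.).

3.0773

midpoint -2.5: p = 28.4375 > 0 → [-3, -2.5]
midpoint -2.75: p = 17.316406 > 0 → [-3, -2.75]
midpoint -2.875: p = 8.462158 > 0 → [-3, -2.875]
midpoint -2.9375: p = 3.0773 > 0 → [-3, -2.9375]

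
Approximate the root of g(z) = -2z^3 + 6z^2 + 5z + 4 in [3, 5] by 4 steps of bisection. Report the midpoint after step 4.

midpoint 4: g = -8 < 0 → [3, 4]
midpoint 3.5: g = 9.25 > 0 → [3.5, 4]
midpoint 3.75: g = 1.65625 > 0 → [3.75, 4]
midpoint 3.875: g = -2.9023 < 0 → [3.75, 3.875]

3.875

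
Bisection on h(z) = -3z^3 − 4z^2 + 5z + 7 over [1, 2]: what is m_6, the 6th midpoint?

midpoint 1.5: h = -4.625 < 0 → [1, 1.5]
midpoint 1.25: h = 1.140625 > 0 → [1.25, 1.5]
midpoint 1.375: h = -1.486328 < 0 → [1.25, 1.375]
midpoint 1.3125: h = -0.1111 < 0 → [1.25, 1.3125]
midpoint 1.28125: h = 0.5299 > 0 → [1.28125, 1.3125]
midpoint 1.296875: h = 0.2133 > 0 → [1.296875, 1.3125]

1.296875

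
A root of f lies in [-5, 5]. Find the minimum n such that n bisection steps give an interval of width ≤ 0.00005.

18

Width after n steps is 10/2^n. Need 2^n ≥ 10/0.00005 = 200000.
2^17 = 131072 < 200000 ≤ 2^18 = 262144, so n = 18.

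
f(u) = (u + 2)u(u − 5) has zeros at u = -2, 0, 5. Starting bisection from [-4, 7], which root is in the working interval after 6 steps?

midpoint 1.5: f = -18.375 < 0 → [1.5, 7]
midpoint 4.25: f = -19.921875 < 0 → [4.25, 7]
midpoint 5.625: f = 26.806641 > 0 → [4.25, 5.625]
midpoint 4.9375: f = -2.1409 < 0 → [4.9375, 5.625]
midpoint 5.28125: f = 10.8152 > 0 → [4.9375, 5.28125]
midpoint 5.109375: f = 3.973 > 0 → [4.9375, 5.109375]

5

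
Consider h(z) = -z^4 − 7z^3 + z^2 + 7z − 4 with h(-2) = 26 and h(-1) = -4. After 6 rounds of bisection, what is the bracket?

h(-1.5) = 6.3125 > 0, so the root lies in [-1.5, -1]
h(-1.25) = 0.042969 > 0, so the root lies in [-1.25, -1]
h(-1.125) = -2.244385 < 0, so the root lies in [-1.25, -1.125]
h(-1.1875) = -1.169 < 0, so the root lies in [-1.25, -1.1875]
h(-1.21875) = -0.5803 < 0, so the root lies in [-1.25, -1.21875]
h(-1.234375) = -0.273 < 0, so the root lies in [-1.25, -1.234375]

[-1.25, -1.234375]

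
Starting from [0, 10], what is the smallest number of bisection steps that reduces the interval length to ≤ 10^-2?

10

Width after n steps is 10/2^n. Need 2^n ≥ 10/10^-2 = 1000.
2^9 = 512 < 1000 ≤ 2^10 = 1024, so n = 10.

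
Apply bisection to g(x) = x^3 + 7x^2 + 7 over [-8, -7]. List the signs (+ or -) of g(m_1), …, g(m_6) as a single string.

--+---

midpoint -7.5: g = -21.125 < 0 → [-7.5, -7]
midpoint -7.25: g = -6.140625 < 0 → [-7.25, -7]
midpoint -7.125: g = 0.654297 > 0 → [-7.25, -7.125]
midpoint -7.1875: g = -2.6863 < 0 → [-7.1875, -7.125]
midpoint -7.15625: g = -1.0019 < 0 → [-7.15625, -7.125]
midpoint -7.140625: g = -0.1703 < 0 → [-7.140625, -7.125]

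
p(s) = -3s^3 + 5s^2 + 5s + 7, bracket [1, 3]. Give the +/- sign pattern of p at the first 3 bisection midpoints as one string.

midpoint 2: p = 13 > 0 → [2, 3]
midpoint 2.5: p = 3.875 > 0 → [2.5, 3]
midpoint 2.75: p = -3.828125 < 0 → [2.5, 2.75]

++-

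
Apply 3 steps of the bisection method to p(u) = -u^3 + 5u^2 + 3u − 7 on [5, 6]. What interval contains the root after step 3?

[5.25, 5.375]

midpoint 5.5: p = -5.625 < 0 → [5, 5.5]
midpoint 5.25: p = 1.859375 > 0 → [5.25, 5.5]
midpoint 5.375: p = -1.708984 < 0 → [5.25, 5.375]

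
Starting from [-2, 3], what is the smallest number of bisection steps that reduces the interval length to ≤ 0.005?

Width after n steps is 5/2^n. Need 2^n ≥ 5/0.005 = 1000.
2^9 = 512 < 1000 ≤ 2^10 = 1024, so n = 10.

10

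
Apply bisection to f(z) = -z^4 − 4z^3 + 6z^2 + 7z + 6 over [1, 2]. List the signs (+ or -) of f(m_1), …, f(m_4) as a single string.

+++-

midpoint 1.5: f = 11.4375 > 0 → [1.5, 2]
midpoint 1.75: f = 5.808594 > 0 → [1.75, 2]
midpoint 1.875: f = 1.491943 > 0 → [1.875, 2]
midpoint 1.9375: f = -1.0986 < 0 → [1.875, 1.9375]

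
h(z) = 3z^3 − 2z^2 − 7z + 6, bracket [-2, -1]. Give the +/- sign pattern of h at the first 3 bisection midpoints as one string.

h(-1.5) = 1.875 > 0, so the root lies in [-2, -1.5]
h(-1.75) = -3.953125 < 0, so the root lies in [-1.75, -1.5]
h(-1.625) = -0.779297 < 0, so the root lies in [-1.625, -1.5]

+--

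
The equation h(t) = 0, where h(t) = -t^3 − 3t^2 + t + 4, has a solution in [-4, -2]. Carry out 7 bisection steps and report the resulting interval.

t = -3 gives h = 1, positive; keep [-3, -2]
t = -2.5 gives h = -1.625, negative; keep [-3, -2.5]
t = -2.75 gives h = -0.640625, negative; keep [-3, -2.75]
t = -2.875 gives h = 0.0918, positive; keep [-2.875, -2.75]
t = -2.8125 gives h = -0.2957, negative; keep [-2.875, -2.8125]
t = -2.84375 gives h = -0.1073, negative; keep [-2.875, -2.84375]
t = -2.859375 gives h = -0.0091, negative; keep [-2.875, -2.859375]

[-2.875, -2.859375]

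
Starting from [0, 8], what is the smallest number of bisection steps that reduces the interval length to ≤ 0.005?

11

Width after n steps is 8/2^n. Need 2^n ≥ 8/0.005 = 1600.
2^10 = 1024 < 1600 ≤ 2^11 = 2048, so n = 11.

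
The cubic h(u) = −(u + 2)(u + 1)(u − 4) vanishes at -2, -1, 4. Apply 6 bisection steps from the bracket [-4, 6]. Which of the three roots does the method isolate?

midpoint 1: h = 18 > 0 → [1, 6]
midpoint 3.5: h = 12.375 > 0 → [3.5, 6]
midpoint 4.75: h = -29.109375 < 0 → [3.5, 4.75]
midpoint 4.125: h = -3.9238 < 0 → [3.5, 4.125]
midpoint 3.8125: h = 5.2449 > 0 → [3.8125, 4.125]
midpoint 3.96875: h = 0.9268 > 0 → [3.96875, 4.125]

4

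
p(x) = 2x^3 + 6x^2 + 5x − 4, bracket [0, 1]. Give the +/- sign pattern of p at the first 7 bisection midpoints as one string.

midpoint 0.5: p = 0.25 > 0 → [0, 0.5]
midpoint 0.25: p = -2.34375 < 0 → [0.25, 0.5]
midpoint 0.375: p = -1.175781 < 0 → [0.375, 0.5]
midpoint 0.4375: p = -0.4966 < 0 → [0.4375, 0.5]
midpoint 0.46875: p = -0.1319 < 0 → [0.46875, 0.5]
midpoint 0.484375: p = 0.0569 > 0 → [0.46875, 0.484375]
midpoint 0.4765625: p = -0.0381 < 0 → [0.4765625, 0.484375]

+----+-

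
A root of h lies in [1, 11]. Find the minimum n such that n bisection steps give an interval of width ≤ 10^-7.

Width after n steps is 10/2^n. Need 2^n ≥ 10/10^-7 = 100000000.
2^26 = 67108864 < 100000000 ≤ 2^27 = 134217728, so n = 27.

27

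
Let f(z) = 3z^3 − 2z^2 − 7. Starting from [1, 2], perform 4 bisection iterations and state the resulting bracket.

[1.5625, 1.625]

z = 1.5 gives f = -1.375, negative; keep [1.5, 2]
z = 1.75 gives f = 2.953125, positive; keep [1.5, 1.75]
z = 1.625 gives f = 0.591797, positive; keep [1.5, 1.625]
z = 1.5625 gives f = -0.4387, negative; keep [1.5625, 1.625]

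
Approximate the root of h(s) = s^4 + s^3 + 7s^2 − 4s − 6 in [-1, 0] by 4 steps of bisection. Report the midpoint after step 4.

-0.6875

midpoint -0.5: h = -2.3125 < 0 → [-1, -0.5]
midpoint -0.75: h = 0.832031 > 0 → [-0.75, -0.5]
midpoint -0.625: h = -0.857178 < 0 → [-0.75, -0.625]
midpoint -0.6875: h = -0.043 < 0 → [-0.75, -0.6875]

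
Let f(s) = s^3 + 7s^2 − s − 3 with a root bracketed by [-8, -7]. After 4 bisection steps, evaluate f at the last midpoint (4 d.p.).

s = -7.5 gives f = -23.625, negative; keep [-7.5, -7]
s = -7.25 gives f = -8.890625, negative; keep [-7.25, -7]
s = -7.125 gives f = -2.220703, negative; keep [-7.125, -7]
s = -7.0625 gives f = 0.9451, positive; keep [-7.125, -7.0625]

0.9451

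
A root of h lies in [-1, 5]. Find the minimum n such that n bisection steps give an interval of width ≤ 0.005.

11

Width after n steps is 6/2^n. Need 2^n ≥ 6/0.005 = 1200.
2^10 = 1024 < 1200 ≤ 2^11 = 2048, so n = 11.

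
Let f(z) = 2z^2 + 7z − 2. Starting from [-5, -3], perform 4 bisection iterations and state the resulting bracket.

[-3.875, -3.75]

m = -4, f(m) = 2 (+); new bracket [-4, -3]
m = -3.5, f(m) = -2 (−); new bracket [-4, -3.5]
m = -3.75, f(m) = -0.125 (−); new bracket [-4, -3.75]
m = -3.875, f(m) = 0.9062 (+); new bracket [-3.875, -3.75]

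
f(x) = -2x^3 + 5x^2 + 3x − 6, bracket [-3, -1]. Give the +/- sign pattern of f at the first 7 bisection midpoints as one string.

+++-+++

midpoint -2: f = 24 > 0 → [-2, -1]
midpoint -1.5: f = 7.5 > 0 → [-1.5, -1]
midpoint -1.25: f = 1.96875 > 0 → [-1.25, -1]
midpoint -1.125: f = -0.1992 < 0 → [-1.25, -1.125]
midpoint -1.1875: f = 0.8374 > 0 → [-1.1875, -1.125]
midpoint -1.15625: f = 0.3074 > 0 → [-1.15625, -1.125]
midpoint -1.140625: f = 0.0512 > 0 → [-1.140625, -1.125]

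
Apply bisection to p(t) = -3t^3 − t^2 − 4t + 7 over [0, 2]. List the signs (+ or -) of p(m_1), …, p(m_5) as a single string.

-+++-

m = 1, p(m) = -1 (−); new bracket [0, 1]
m = 0.5, p(m) = 4.375 (+); new bracket [0.5, 1]
m = 0.75, p(m) = 2.171875 (+); new bracket [0.75, 1]
m = 0.875, p(m) = 0.7246 (+); new bracket [0.875, 1]
m = 0.9375, p(m) = -0.1008 (−); new bracket [0.875, 0.9375]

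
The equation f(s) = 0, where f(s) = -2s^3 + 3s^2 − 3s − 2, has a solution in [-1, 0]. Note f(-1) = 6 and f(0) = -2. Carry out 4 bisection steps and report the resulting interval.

[-0.4375, -0.375]

m = -0.5, f(m) = 0.5 (+); new bracket [-0.5, 0]
m = -0.25, f(m) = -1.03125 (−); new bracket [-0.5, -0.25]
m = -0.375, f(m) = -0.347656 (−); new bracket [-0.5, -0.375]
m = -0.4375, f(m) = 0.0542 (+); new bracket [-0.4375, -0.375]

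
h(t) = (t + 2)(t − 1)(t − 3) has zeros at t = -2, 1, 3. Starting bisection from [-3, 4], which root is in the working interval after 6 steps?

-2

t = 0.5 gives h = 3.125, positive; keep [-3, 0.5]
t = -1.25 gives h = 7.171875, positive; keep [-3, -1.25]
t = -2.125 gives h = -2.001953, negative; keep [-2.125, -1.25]
t = -1.6875 gives h = 3.9368, positive; keep [-2.125, -1.6875]
t = -1.90625 gives h = 1.3368, positive; keep [-2.125, -1.90625]
t = -2.015625 gives h = -0.2363, negative; keep [-2.015625, -1.90625]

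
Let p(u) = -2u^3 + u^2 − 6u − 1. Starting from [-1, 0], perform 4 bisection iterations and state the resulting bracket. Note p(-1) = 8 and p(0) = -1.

u = -0.5 gives p = 2.5, positive; keep [-0.5, 0]
u = -0.25 gives p = 0.59375, positive; keep [-0.25, 0]
u = -0.125 gives p = -0.230469, negative; keep [-0.25, -0.125]
u = -0.1875 gives p = 0.1733, positive; keep [-0.1875, -0.125]

[-0.1875, -0.125]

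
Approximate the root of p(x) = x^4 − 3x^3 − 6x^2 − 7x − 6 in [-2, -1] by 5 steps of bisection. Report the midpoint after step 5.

-1.09375

p(-1.5) = 6.1875 > 0, so the root lies in [-1.5, -1]
p(-1.25) = 1.675781 > 0, so the root lies in [-1.25, -1]
p(-1.125) = 0.154541 > 0, so the root lies in [-1.125, -1]
p(-1.0625) = -0.4631 < 0, so the root lies in [-1.125, -1.0625]
p(-1.09375) = -0.1651 < 0, so the root lies in [-1.125, -1.09375]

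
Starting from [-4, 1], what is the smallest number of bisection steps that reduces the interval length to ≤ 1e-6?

23

Width after n steps is 5/2^n. Need 2^n ≥ 5/1e-6 = 5000000.
2^22 = 4194304 < 5000000 ≤ 2^23 = 8388608, so n = 23.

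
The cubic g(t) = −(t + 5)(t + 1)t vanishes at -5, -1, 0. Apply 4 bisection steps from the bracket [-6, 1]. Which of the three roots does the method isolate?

-5

midpoint -2.5: g = -9.375 < 0 → [-6, -2.5]
midpoint -4.25: g = -10.359375 < 0 → [-6, -4.25]
midpoint -5.125: g = 2.642578 > 0 → [-5.125, -4.25]
midpoint -4.6875: g = -5.4016 < 0 → [-5.125, -4.6875]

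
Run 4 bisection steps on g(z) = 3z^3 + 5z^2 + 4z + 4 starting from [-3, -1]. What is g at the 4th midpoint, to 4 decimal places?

m = -2, g(m) = -8 (−); new bracket [-2, -1]
m = -1.5, g(m) = -0.875 (−); new bracket [-1.5, -1]
m = -1.25, g(m) = 0.953125 (+); new bracket [-1.5, -1.25]
m = -1.375, g(m) = 0.1543 (+); new bracket [-1.5, -1.375]

0.1543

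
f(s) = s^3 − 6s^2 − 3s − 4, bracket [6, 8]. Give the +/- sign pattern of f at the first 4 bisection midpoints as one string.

+-++

s = 7 gives f = 24, positive; keep [6, 7]
s = 6.5 gives f = -2.375, negative; keep [6.5, 7]
s = 6.75 gives f = 9.921875, positive; keep [6.5, 6.75]
s = 6.625 gives f = 3.5566, positive; keep [6.5, 6.625]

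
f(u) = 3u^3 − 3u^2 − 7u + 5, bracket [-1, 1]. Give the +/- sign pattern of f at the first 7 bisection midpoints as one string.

++-+--+

m = 0, f(m) = 5 (+); new bracket [0, 1]
m = 0.5, f(m) = 1.125 (+); new bracket [0.5, 1]
m = 0.75, f(m) = -0.671875 (−); new bracket [0.5, 0.75]
m = 0.625, f(m) = 0.1855 (+); new bracket [0.625, 0.75]
m = 0.6875, f(m) = -0.2556 (−); new bracket [0.625, 0.6875]
m = 0.65625, f(m) = -0.0379 (−); new bracket [0.625, 0.65625]
m = 0.640625, f(m) = 0.0732 (+); new bracket [0.640625, 0.65625]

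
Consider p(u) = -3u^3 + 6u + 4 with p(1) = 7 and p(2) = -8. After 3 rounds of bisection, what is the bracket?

[1.625, 1.75]

midpoint 1.5: p = 2.875 > 0 → [1.5, 2]
midpoint 1.75: p = -1.578125 < 0 → [1.5, 1.75]
midpoint 1.625: p = 0.876953 > 0 → [1.625, 1.75]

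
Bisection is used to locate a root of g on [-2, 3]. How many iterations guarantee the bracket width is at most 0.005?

10

Width after n steps is 5/2^n. Need 2^n ≥ 5/0.005 = 1000.
2^9 = 512 < 1000 ≤ 2^10 = 1024, so n = 10.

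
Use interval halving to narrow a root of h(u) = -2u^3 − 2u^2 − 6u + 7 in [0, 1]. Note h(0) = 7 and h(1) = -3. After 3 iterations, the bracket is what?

[0.75, 0.875]

midpoint 0.5: h = 3.25 > 0 → [0.5, 1]
midpoint 0.75: h = 0.53125 > 0 → [0.75, 1]
midpoint 0.875: h = -1.121094 < 0 → [0.75, 0.875]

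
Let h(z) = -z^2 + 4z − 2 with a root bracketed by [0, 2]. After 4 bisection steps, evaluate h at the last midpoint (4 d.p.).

m = 1, h(m) = 1 (+); new bracket [0, 1]
m = 0.5, h(m) = -0.25 (−); new bracket [0.5, 1]
m = 0.75, h(m) = 0.4375 (+); new bracket [0.5, 0.75]
m = 0.625, h(m) = 0.1094 (+); new bracket [0.5, 0.625]

0.1094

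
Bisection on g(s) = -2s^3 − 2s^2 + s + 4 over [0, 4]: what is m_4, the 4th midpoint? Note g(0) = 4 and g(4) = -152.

1.25

s = 2 gives g = -18, negative; keep [0, 2]
s = 1 gives g = 1, positive; keep [1, 2]
s = 1.5 gives g = -5.75, negative; keep [1, 1.5]
s = 1.25 gives g = -1.7812, negative; keep [1, 1.25]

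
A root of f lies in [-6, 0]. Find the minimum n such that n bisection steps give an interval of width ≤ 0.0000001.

Width after n steps is 6/2^n. Need 2^n ≥ 6/0.0000001 = 60000000.
2^25 = 33554432 < 60000000 ≤ 2^26 = 67108864, so n = 26.

26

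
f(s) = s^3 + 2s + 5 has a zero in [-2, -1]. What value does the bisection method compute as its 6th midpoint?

m = -1.5, f(m) = -1.375 (−); new bracket [-1.5, -1]
m = -1.25, f(m) = 0.546875 (+); new bracket [-1.5, -1.25]
m = -1.375, f(m) = -0.349609 (−); new bracket [-1.375, -1.25]
m = -1.3125, f(m) = 0.114 (+); new bracket [-1.375, -1.3125]
m = -1.34375, f(m) = -0.1139 (−); new bracket [-1.34375, -1.3125]
m = -1.328125, f(m) = 0.001 (+); new bracket [-1.34375, -1.328125]

-1.328125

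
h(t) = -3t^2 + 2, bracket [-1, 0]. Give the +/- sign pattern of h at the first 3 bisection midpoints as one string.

m = -0.5, h(m) = 1.25 (+); new bracket [-1, -0.5]
m = -0.75, h(m) = 0.3125 (+); new bracket [-1, -0.75]
m = -0.875, h(m) = -0.296875 (−); new bracket [-0.875, -0.75]

++-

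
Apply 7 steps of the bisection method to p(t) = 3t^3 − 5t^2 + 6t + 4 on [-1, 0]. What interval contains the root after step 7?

m = -0.5, p(m) = -0.625 (−); new bracket [-0.5, 0]
m = -0.25, p(m) = 2.140625 (+); new bracket [-0.5, -0.25]
m = -0.375, p(m) = 0.888672 (+); new bracket [-0.5, -0.375]
m = -0.4375, p(m) = 0.1667 (+); new bracket [-0.5, -0.4375]
m = -0.46875, p(m) = -0.2201 (−); new bracket [-0.46875, -0.4375]
m = -0.453125, p(m) = -0.0245 (−); new bracket [-0.453125, -0.4375]
m = -0.4453125, p(m) = 0.0717 (+); new bracket [-0.453125, -0.4453125]

[-0.453125, -0.4453125]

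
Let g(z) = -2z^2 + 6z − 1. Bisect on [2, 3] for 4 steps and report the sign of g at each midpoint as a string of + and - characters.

++-+

g(2.5) = 1.5 > 0, so the root lies in [2.5, 3]
g(2.75) = 0.375 > 0, so the root lies in [2.75, 3]
g(2.875) = -0.28125 < 0, so the root lies in [2.75, 2.875]
g(2.8125) = 0.0547 > 0, so the root lies in [2.8125, 2.875]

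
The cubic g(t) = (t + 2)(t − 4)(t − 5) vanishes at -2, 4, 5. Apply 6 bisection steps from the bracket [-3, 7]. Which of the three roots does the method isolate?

-2

g(2) = 24 > 0, so the root lies in [-3, 2]
g(-0.5) = 37.125 > 0, so the root lies in [-3, -0.5]
g(-1.75) = 9.703125 > 0, so the root lies in [-3, -1.75]
g(-2.375) = -17.6309 < 0, so the root lies in [-2.375, -1.75]
g(-2.0625) = -2.676 < 0, so the root lies in [-2.0625, -1.75]
g(-1.90625) = 3.8241 > 0, so the root lies in [-2.0625, -1.90625]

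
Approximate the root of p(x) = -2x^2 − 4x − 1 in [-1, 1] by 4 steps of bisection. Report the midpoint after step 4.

-0.375

x = 0 gives p = -1, negative; keep [-1, 0]
x = -0.5 gives p = 0.5, positive; keep [-0.5, 0]
x = -0.25 gives p = -0.125, negative; keep [-0.5, -0.25]
x = -0.375 gives p = 0.2188, positive; keep [-0.375, -0.25]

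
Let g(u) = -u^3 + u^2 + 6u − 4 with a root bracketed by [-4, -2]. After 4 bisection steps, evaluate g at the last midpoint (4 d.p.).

g(-3) = 14 > 0, so the root lies in [-3, -2]
g(-2.5) = 2.875 > 0, so the root lies in [-2.5, -2]
g(-2.25) = -1.046875 < 0, so the root lies in [-2.5, -2.25]
g(-2.375) = 0.7871 > 0, so the root lies in [-2.375, -2.25]

0.7871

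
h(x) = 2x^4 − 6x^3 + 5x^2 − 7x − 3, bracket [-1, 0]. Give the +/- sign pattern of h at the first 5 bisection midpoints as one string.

+-+-+

h(-0.5) = 2.625 > 0, so the root lies in [-0.5, 0]
h(-0.25) = -0.835938 < 0, so the root lies in [-0.5, -0.25]
h(-0.375) = 0.684082 > 0, so the root lies in [-0.375, -0.25]
h(-0.3125) = -0.122 < 0, so the root lies in [-0.375, -0.3125]
h(-0.34375) = 0.2687 > 0, so the root lies in [-0.34375, -0.3125]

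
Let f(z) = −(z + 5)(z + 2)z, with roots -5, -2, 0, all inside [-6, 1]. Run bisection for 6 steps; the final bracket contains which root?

-5

m = -2.5, f(m) = -3.125 (−); new bracket [-6, -2.5]
m = -4.25, f(m) = -7.171875 (−); new bracket [-6, -4.25]
m = -5.125, f(m) = 2.001953 (+); new bracket [-5.125, -4.25]
m = -4.6875, f(m) = -3.9368 (−); new bracket [-5.125, -4.6875]
m = -4.90625, f(m) = -1.3368 (−); new bracket [-5.125, -4.90625]
m = -5.015625, f(m) = 0.2363 (+); new bracket [-5.015625, -4.90625]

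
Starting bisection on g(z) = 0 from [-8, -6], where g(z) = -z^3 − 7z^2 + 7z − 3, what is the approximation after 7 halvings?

midpoint -7: g = -52 < 0 → [-8, -7]
midpoint -7.5: g = -27.375 < 0 → [-8, -7.5]
midpoint -7.75: g = -12.203125 < 0 → [-8, -7.75]
midpoint -7.875: g = -3.8613 < 0 → [-8, -7.875]
midpoint -7.9375: g = 0.5037 > 0 → [-7.9375, -7.875]
midpoint -7.90625: g = -1.6952 < 0 → [-7.9375, -7.90625]
midpoint -7.921875: g = -0.5998 < 0 → [-7.9375, -7.921875]

-7.921875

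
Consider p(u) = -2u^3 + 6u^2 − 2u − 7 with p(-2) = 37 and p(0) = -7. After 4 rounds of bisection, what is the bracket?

[-0.875, -0.75]

u = -1 gives p = 3, positive; keep [-1, 0]
u = -0.5 gives p = -4.25, negative; keep [-1, -0.5]
u = -0.75 gives p = -1.28125, negative; keep [-1, -0.75]
u = -0.875 gives p = 0.6836, positive; keep [-0.875, -0.75]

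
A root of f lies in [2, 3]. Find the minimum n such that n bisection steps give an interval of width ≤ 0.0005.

11

Width after n steps is 1/2^n. Need 2^n ≥ 1/0.0005 = 2000.
2^10 = 1024 < 2000 ≤ 2^11 = 2048, so n = 11.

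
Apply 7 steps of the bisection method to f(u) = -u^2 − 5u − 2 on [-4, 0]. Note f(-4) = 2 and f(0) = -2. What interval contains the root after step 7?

[-0.46875, -0.4375]

midpoint -2: f = 4 > 0 → [-2, 0]
midpoint -1: f = 2 > 0 → [-1, 0]
midpoint -0.5: f = 0.25 > 0 → [-0.5, 0]
midpoint -0.25: f = -0.8125 < 0 → [-0.5, -0.25]
midpoint -0.375: f = -0.2656 < 0 → [-0.5, -0.375]
midpoint -0.4375: f = -0.0039 < 0 → [-0.5, -0.4375]
midpoint -0.46875: f = 0.124 > 0 → [-0.46875, -0.4375]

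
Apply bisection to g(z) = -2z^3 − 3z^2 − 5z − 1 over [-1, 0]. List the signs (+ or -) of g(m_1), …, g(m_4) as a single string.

z = -0.5 gives g = 1, positive; keep [-0.5, 0]
z = -0.25 gives g = 0.09375, positive; keep [-0.25, 0]
z = -0.125 gives g = -0.417969, negative; keep [-0.25, -0.125]
z = -0.1875 gives g = -0.1548, negative; keep [-0.25, -0.1875]

++--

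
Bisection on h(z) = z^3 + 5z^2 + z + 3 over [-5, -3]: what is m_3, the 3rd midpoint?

-4.75

midpoint -4: h = 15 > 0 → [-5, -4]
midpoint -4.5: h = 8.625 > 0 → [-5, -4.5]
midpoint -4.75: h = 3.890625 > 0 → [-5, -4.75]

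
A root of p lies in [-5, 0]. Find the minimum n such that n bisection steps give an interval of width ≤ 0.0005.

14

Width after n steps is 5/2^n. Need 2^n ≥ 5/0.0005 = 10000.
2^13 = 8192 < 10000 ≤ 2^14 = 16384, so n = 14.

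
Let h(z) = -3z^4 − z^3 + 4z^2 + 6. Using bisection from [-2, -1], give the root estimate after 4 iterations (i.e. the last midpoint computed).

h(-1.5) = 3.1875 > 0, so the root lies in [-2, -1.5]
h(-1.75) = -4.527344 < 0, so the root lies in [-1.75, -1.5]
h(-1.625) = -0.065186 < 0, so the root lies in [-1.625, -1.5]
h(-1.5625) = 1.6989 > 0, so the root lies in [-1.625, -1.5625]

-1.5625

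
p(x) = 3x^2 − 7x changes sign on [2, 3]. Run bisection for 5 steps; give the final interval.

m = 2.5, p(m) = 1.25 (+); new bracket [2, 2.5]
m = 2.25, p(m) = -0.5625 (−); new bracket [2.25, 2.5]
m = 2.375, p(m) = 0.296875 (+); new bracket [2.25, 2.375]
m = 2.3125, p(m) = -0.1445 (−); new bracket [2.3125, 2.375]
m = 2.34375, p(m) = 0.0732 (+); new bracket [2.3125, 2.34375]

[2.3125, 2.34375]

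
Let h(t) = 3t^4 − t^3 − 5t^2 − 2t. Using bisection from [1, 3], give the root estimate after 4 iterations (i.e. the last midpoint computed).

m = 2, h(m) = 16 (+); new bracket [1, 2]
m = 1.5, h(m) = -2.4375 (−); new bracket [1.5, 2]
m = 1.75, h(m) = 3.964844 (+); new bracket [1.5, 1.75]
m = 1.625, h(m) = 0.1746 (+); new bracket [1.5, 1.625]

1.625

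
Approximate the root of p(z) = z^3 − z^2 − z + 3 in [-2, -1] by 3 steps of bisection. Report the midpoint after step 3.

m = -1.5, p(m) = -1.125 (−); new bracket [-1.5, -1]
m = -1.25, p(m) = 0.734375 (+); new bracket [-1.5, -1.25]
m = -1.375, p(m) = -0.115234 (−); new bracket [-1.375, -1.25]

-1.375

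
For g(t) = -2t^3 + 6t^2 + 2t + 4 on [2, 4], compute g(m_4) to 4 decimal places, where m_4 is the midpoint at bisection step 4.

g(3) = 10 > 0, so the root lies in [3, 4]
g(3.5) = -1.25 < 0, so the root lies in [3, 3.5]
g(3.25) = 5.21875 > 0, so the root lies in [3.25, 3.5]
g(3.375) = 2.207 > 0, so the root lies in [3.375, 3.5]

2.2070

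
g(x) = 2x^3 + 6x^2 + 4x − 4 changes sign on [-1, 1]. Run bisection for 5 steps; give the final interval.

m = 0, g(m) = -4 (−); new bracket [0, 1]
m = 0.5, g(m) = -0.25 (−); new bracket [0.5, 1]
m = 0.75, g(m) = 3.21875 (+); new bracket [0.5, 0.75]
m = 0.625, g(m) = 1.332 (+); new bracket [0.5, 0.625]
m = 0.5625, g(m) = 0.5044 (+); new bracket [0.5, 0.5625]

[0.5, 0.5625]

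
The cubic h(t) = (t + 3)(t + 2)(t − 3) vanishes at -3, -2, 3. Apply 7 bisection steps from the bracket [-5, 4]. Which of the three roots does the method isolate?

t = -0.5 gives h = -13.125, negative; keep [-0.5, 4]
t = 1.75 gives h = -22.265625, negative; keep [1.75, 4]
t = 2.875 gives h = -3.580078, negative; keep [2.875, 4]
t = 3.4375 gives h = 15.3142, positive; keep [2.875, 3.4375]
t = 3.15625 gives h = 4.9599, positive; keep [2.875, 3.15625]
t = 3.015625 gives h = 0.4714, positive; keep [2.875, 3.015625]
t = 2.9453125 gives h = -1.6079, negative; keep [2.9453125, 3.015625]

3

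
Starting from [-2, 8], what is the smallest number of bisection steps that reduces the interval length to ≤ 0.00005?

18

Width after n steps is 10/2^n. Need 2^n ≥ 10/0.00005 = 200000.
2^17 = 131072 < 200000 ≤ 2^18 = 262144, so n = 18.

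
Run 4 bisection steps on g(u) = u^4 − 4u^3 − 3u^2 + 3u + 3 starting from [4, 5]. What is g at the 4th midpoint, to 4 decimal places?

midpoint 4.5: g = 1.3125 > 0 → [4, 4.5]
midpoint 4.25: g = -19.246094 < 0 → [4.25, 4.5]
midpoint 4.375: g = -9.894287 < 0 → [4.375, 4.5]
midpoint 4.4375: g = -4.5327 < 0 → [4.4375, 4.5]

-4.5327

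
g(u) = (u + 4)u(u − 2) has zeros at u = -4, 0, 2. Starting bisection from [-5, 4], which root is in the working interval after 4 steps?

g(-0.5) = 4.375 > 0, so the root lies in [-5, -0.5]
g(-2.75) = 16.328125 > 0, so the root lies in [-5, -2.75]
g(-3.875) = 2.845703 > 0, so the root lies in [-5, -3.875]
g(-4.4375) = -12.4978 < 0, so the root lies in [-4.4375, -3.875]

-4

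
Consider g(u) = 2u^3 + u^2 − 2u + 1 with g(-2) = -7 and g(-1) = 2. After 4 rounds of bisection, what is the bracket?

[-1.5, -1.4375]

m = -1.5, g(m) = -0.5 (−); new bracket [-1.5, -1]
m = -1.25, g(m) = 1.15625 (+); new bracket [-1.5, -1.25]
m = -1.375, g(m) = 0.441406 (+); new bracket [-1.5, -1.375]
m = -1.4375, g(m) = 0.0005 (+); new bracket [-1.5, -1.4375]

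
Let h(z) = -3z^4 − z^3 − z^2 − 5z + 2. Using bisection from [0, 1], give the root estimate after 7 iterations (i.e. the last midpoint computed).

0.3515625

h(0.5) = -1.0625 < 0, so the root lies in [0, 0.5]
h(0.25) = 0.660156 > 0, so the root lies in [0.25, 0.5]
h(0.375) = -0.127686 < 0, so the root lies in [0.25, 0.375]
h(0.3125) = 0.2807 > 0, so the root lies in [0.3125, 0.375]
h(0.34375) = 0.0806 > 0, so the root lies in [0.34375, 0.375]
h(0.359375) = -0.0225 < 0, so the root lies in [0.34375, 0.359375]
h(0.3515625) = 0.0293 > 0, so the root lies in [0.3515625, 0.359375]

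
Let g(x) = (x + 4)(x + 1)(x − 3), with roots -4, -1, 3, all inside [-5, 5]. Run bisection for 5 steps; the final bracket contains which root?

x = 0 gives g = -12, negative; keep [0, 5]
x = 2.5 gives g = -11.375, negative; keep [2.5, 5]
x = 3.75 gives g = 27.609375, positive; keep [2.5, 3.75]
x = 3.125 gives g = 3.6738, positive; keep [2.5, 3.125]
x = 2.8125 gives g = -4.8699, negative; keep [2.8125, 3.125]

3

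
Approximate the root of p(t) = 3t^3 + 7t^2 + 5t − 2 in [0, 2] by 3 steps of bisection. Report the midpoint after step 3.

0.25

p(1) = 13 > 0, so the root lies in [0, 1]
p(0.5) = 2.625 > 0, so the root lies in [0, 0.5]
p(0.25) = -0.265625 < 0, so the root lies in [0.25, 0.5]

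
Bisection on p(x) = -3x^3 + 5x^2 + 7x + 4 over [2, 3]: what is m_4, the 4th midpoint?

p(2.5) = 5.875 > 0, so the root lies in [2.5, 3]
p(2.75) = -1.328125 < 0, so the root lies in [2.5, 2.75]
p(2.625) = 2.564453 > 0, so the root lies in [2.625, 2.75]
p(2.6875) = 0.6931 > 0, so the root lies in [2.6875, 2.75]

2.6875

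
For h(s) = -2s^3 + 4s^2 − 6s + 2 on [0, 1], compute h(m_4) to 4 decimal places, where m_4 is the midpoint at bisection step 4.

-0.0269

h(0.5) = -0.25 < 0, so the root lies in [0, 0.5]
h(0.25) = 0.71875 > 0, so the root lies in [0.25, 0.5]
h(0.375) = 0.207031 > 0, so the root lies in [0.375, 0.5]
h(0.4375) = -0.0269 < 0, so the root lies in [0.375, 0.4375]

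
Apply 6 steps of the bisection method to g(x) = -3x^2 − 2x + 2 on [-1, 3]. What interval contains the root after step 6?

[0.5, 0.5625]

m = 1, g(m) = -3 (−); new bracket [-1, 1]
m = 0, g(m) = 2 (+); new bracket [0, 1]
m = 0.5, g(m) = 0.25 (+); new bracket [0.5, 1]
m = 0.75, g(m) = -1.1875 (−); new bracket [0.5, 0.75]
m = 0.625, g(m) = -0.4219 (−); new bracket [0.5, 0.625]
m = 0.5625, g(m) = -0.0742 (−); new bracket [0.5, 0.5625]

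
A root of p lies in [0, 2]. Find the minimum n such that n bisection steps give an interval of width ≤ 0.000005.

19

Width after n steps is 2/2^n. Need 2^n ≥ 2/0.000005 = 400000.
2^18 = 262144 < 400000 ≤ 2^19 = 524288, so n = 19.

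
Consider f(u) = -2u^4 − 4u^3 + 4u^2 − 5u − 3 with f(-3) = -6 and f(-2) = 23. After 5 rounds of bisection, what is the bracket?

midpoint -2.5: f = 18.875 > 0 → [-3, -2.5]
midpoint -2.75: f = 9.804688 > 0 → [-3, -2.75]
midpoint -2.875: f = 2.851074 > 0 → [-3, -2.875]
midpoint -2.9375: f = -1.3233 < 0 → [-2.9375, -2.875]
midpoint -2.90625: f = 0.8249 > 0 → [-2.9375, -2.90625]

[-2.9375, -2.90625]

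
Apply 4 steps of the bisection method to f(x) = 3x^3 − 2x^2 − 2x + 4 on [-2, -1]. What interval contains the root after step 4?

f(-1.5) = -7.625 < 0, so the root lies in [-1.5, -1]
f(-1.25) = -2.484375 < 0, so the root lies in [-1.25, -1]
f(-1.125) = -0.552734 < 0, so the root lies in [-1.125, -1]
f(-1.0625) = 0.2688 > 0, so the root lies in [-1.125, -1.0625]

[-1.125, -1.0625]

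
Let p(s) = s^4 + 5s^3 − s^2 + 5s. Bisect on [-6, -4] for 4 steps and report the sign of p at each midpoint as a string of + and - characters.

-+-+

p(-5) = -50 < 0, so the root lies in [-6, -5]
p(-5.5) = 25.4375 > 0, so the root lies in [-5.5, -5]
p(-5.25) = -17.636719 < 0, so the root lies in [-5.5, -5.25]
p(-5.375) = 2.467 > 0, so the root lies in [-5.375, -5.25]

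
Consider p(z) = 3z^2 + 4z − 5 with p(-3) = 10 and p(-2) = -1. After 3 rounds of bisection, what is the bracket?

z = -2.5 gives p = 3.75, positive; keep [-2.5, -2]
z = -2.25 gives p = 1.1875, positive; keep [-2.25, -2]
z = -2.125 gives p = 0.046875, positive; keep [-2.125, -2]

[-2.125, -2]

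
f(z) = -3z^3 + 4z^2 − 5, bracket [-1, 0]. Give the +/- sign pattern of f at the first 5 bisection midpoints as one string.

--+--

midpoint -0.5: f = -3.625 < 0 → [-1, -0.5]
midpoint -0.75: f = -1.484375 < 0 → [-1, -0.75]
midpoint -0.875: f = 0.072266 > 0 → [-0.875, -0.75]
midpoint -0.8125: f = -0.7502 < 0 → [-0.875, -0.8125]
midpoint -0.84375: f = -0.3503 < 0 → [-0.875, -0.84375]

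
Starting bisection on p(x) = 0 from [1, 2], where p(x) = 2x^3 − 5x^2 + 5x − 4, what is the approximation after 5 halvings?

p(1.5) = -1 < 0, so the root lies in [1.5, 2]
p(1.75) = 0.15625 > 0, so the root lies in [1.5, 1.75]
p(1.625) = -0.496094 < 0, so the root lies in [1.625, 1.75]
p(1.6875) = -0.1899 < 0, so the root lies in [1.6875, 1.75]
p(1.71875) = -0.022 < 0, so the root lies in [1.71875, 1.75]

1.71875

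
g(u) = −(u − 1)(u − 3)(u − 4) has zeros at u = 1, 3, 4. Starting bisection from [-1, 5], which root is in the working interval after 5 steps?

u = 2 gives g = -2, negative; keep [-1, 2]
u = 0.5 gives g = 4.375, positive; keep [0.5, 2]
u = 1.25 gives g = -1.203125, negative; keep [0.5, 1.25]
u = 0.875 gives g = 0.8301, positive; keep [0.875, 1.25]
u = 1.0625 gives g = -0.3557, negative; keep [0.875, 1.0625]

1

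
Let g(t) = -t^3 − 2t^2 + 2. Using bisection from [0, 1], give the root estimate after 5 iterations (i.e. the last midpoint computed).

0.84375

midpoint 0.5: g = 1.375 > 0 → [0.5, 1]
midpoint 0.75: g = 0.453125 > 0 → [0.75, 1]
midpoint 0.875: g = -0.201172 < 0 → [0.75, 0.875]
midpoint 0.8125: g = 0.1433 > 0 → [0.8125, 0.875]
midpoint 0.84375: g = -0.0245 < 0 → [0.8125, 0.84375]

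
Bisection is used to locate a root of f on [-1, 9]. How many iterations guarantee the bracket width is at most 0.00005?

18

Width after n steps is 10/2^n. Need 2^n ≥ 10/0.00005 = 200000.
2^17 = 131072 < 200000 ≤ 2^18 = 262144, so n = 18.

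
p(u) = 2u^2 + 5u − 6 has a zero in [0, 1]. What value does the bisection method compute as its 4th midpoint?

0.9375

midpoint 0.5: p = -3 < 0 → [0.5, 1]
midpoint 0.75: p = -1.125 < 0 → [0.75, 1]
midpoint 0.875: p = -0.09375 < 0 → [0.875, 1]
midpoint 0.9375: p = 0.4453 > 0 → [0.875, 0.9375]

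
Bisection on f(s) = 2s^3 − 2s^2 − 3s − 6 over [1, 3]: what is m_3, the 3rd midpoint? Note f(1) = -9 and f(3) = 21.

2.25

f(2) = -4 < 0, so the root lies in [2, 3]
f(2.5) = 5.25 > 0, so the root lies in [2, 2.5]
f(2.25) = -0.09375 < 0, so the root lies in [2.25, 2.5]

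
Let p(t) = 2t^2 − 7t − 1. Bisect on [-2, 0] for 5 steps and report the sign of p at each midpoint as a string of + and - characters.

+++-+

p(-1) = 8 > 0, so the root lies in [-1, 0]
p(-0.5) = 3 > 0, so the root lies in [-0.5, 0]
p(-0.25) = 0.875 > 0, so the root lies in [-0.25, 0]
p(-0.125) = -0.0938 < 0, so the root lies in [-0.25, -0.125]
p(-0.1875) = 0.3828 > 0, so the root lies in [-0.1875, -0.125]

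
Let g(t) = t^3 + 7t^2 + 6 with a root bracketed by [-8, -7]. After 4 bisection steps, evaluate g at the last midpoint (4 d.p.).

g(-7.5) = -22.125 < 0, so the root lies in [-7.5, -7]
g(-7.25) = -7.140625 < 0, so the root lies in [-7.25, -7]
g(-7.125) = -0.345703 < 0, so the root lies in [-7.125, -7]
g(-7.0625) = 2.8826 > 0, so the root lies in [-7.125, -7.0625]

2.8826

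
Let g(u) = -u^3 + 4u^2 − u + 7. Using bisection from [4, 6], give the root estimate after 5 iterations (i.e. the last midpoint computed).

m = 5, g(m) = -23 (−); new bracket [4, 5]
m = 4.5, g(m) = -7.625 (−); new bracket [4, 4.5]
m = 4.25, g(m) = -1.765625 (−); new bracket [4, 4.25]
m = 4.125, g(m) = 0.748 (+); new bracket [4.125, 4.25]
m = 4.1875, g(m) = -0.4753 (−); new bracket [4.125, 4.1875]

4.1875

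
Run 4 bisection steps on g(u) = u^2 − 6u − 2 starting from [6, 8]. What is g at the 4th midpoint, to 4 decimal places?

0.3906

m = 7, g(m) = 5 (+); new bracket [6, 7]
m = 6.5, g(m) = 1.25 (+); new bracket [6, 6.5]
m = 6.25, g(m) = -0.4375 (−); new bracket [6.25, 6.5]
m = 6.375, g(m) = 0.3906 (+); new bracket [6.25, 6.375]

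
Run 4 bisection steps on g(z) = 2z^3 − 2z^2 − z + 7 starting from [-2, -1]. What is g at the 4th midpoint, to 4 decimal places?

g(-1.5) = -2.75 < 0, so the root lies in [-1.5, -1]
g(-1.25) = 1.21875 > 0, so the root lies in [-1.5, -1.25]
g(-1.375) = -0.605469 < 0, so the root lies in [-1.375, -1.25]
g(-1.3125) = 0.3452 > 0, so the root lies in [-1.375, -1.3125]

0.3452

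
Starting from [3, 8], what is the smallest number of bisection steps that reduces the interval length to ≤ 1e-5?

Width after n steps is 5/2^n. Need 2^n ≥ 5/1e-5 = 500000.
2^18 = 262144 < 500000 ≤ 2^19 = 524288, so n = 19.

19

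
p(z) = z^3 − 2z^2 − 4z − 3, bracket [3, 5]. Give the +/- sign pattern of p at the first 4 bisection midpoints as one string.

midpoint 4: p = 13 > 0 → [3, 4]
midpoint 3.5: p = 1.375 > 0 → [3, 3.5]
midpoint 3.25: p = -2.796875 < 0 → [3.25, 3.5]
midpoint 3.375: p = -0.8379 < 0 → [3.375, 3.5]

++--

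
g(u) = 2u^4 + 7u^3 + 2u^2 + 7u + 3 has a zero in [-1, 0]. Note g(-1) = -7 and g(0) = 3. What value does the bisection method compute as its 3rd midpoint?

midpoint -0.5: g = -0.75 < 0 → [-0.5, 0]
midpoint -0.25: g = 1.273438 > 0 → [-0.5, -0.25]
midpoint -0.375: g = 0.32666 > 0 → [-0.5, -0.375]

-0.375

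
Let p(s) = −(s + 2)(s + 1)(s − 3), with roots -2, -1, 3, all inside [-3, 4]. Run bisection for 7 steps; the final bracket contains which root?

3

p(0.5) = 9.375 > 0, so the root lies in [0.5, 4]
p(2.25) = 10.359375 > 0, so the root lies in [2.25, 4]
p(3.125) = -2.642578 < 0, so the root lies in [2.25, 3.125]
p(2.6875) = 5.4016 > 0, so the root lies in [2.6875, 3.125]
p(2.90625) = 1.7967 > 0, so the root lies in [2.90625, 3.125]
p(3.015625) = -0.3147 < 0, so the root lies in [2.90625, 3.015625]
p(2.9609375) = 0.7676 > 0, so the root lies in [2.9609375, 3.015625]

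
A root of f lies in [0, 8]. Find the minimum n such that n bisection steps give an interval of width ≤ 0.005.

11

Width after n steps is 8/2^n. Need 2^n ≥ 8/0.005 = 1600.
2^10 = 1024 < 1600 ≤ 2^11 = 2048, so n = 11.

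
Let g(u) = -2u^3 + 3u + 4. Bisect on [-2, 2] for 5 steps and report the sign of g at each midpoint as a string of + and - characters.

+++-+

g(0) = 4 > 0, so the root lies in [0, 2]
g(1) = 5 > 0, so the root lies in [1, 2]
g(1.5) = 1.75 > 0, so the root lies in [1.5, 2]
g(1.75) = -1.4688 < 0, so the root lies in [1.5, 1.75]
g(1.625) = 0.293 > 0, so the root lies in [1.625, 1.75]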